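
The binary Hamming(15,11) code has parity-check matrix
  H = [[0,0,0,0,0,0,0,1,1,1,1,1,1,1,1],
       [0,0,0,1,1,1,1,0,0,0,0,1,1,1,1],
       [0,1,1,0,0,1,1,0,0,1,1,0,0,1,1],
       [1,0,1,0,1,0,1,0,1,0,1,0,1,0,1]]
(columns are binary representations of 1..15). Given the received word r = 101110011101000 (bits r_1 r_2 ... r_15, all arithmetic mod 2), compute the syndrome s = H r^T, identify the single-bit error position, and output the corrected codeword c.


s = (0, 1, 0, 0)^T, error position = 4, corrected codeword c = 101010011101000

Compute s = H r^T mod 2 one row at a time:
  s_1 = 1 + 1 + 1 + 0 + 1 + 0 + 0 + 0 = 4 ≡ 0 (mod 2).
  s_2 = 1 + 1 + 0 + 0 + 1 + 0 + 0 + 0 = 3 ≡ 1 (mod 2).
  s_3 = 0 + 1 + 0 + 0 + 1 + 0 + 0 + 0 = 2 ≡ 0 (mod 2).
  s_4 = 1 + 1 + 1 + 0 + 1 + 0 + 0 + 0 = 4 ≡ 0 (mod 2).
s = (0, 1, 0, 0)^T — this equals column 4 of H (binary 0100), so error is at position 4.
Correct: flip bit 4 of r = 101110011101000 to get c = 101010011101000.


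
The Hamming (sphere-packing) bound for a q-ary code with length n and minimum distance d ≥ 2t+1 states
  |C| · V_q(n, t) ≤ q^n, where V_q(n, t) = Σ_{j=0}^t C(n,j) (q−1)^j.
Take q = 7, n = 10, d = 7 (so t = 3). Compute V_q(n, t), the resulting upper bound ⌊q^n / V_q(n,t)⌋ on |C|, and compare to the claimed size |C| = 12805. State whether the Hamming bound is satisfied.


V_q(n, t) = 27601, q^n = 282475249, Hamming bound = 10234, |C| = 12805 > bound (violated).

Step 1: Compute V_q(n, t) = Σ_{j=0}^3 C(n, j) (q−1)^j.
  j = 0: C(10,0)·(6)^0 = 1·1 = 1.
  j = 1: C(10,1)·(6)^1 = 10·6 = 60.
  j = 2: C(10,2)·(6)^2 = 45·36 = 1620.
  j = 3: C(10,3)·(6)^3 = 120·216 = 25920.
  V_q(n, t) = 1 + 60 + 1620 + 25920 = 27601.
Step 2: q^n = 7^10 = 282475249.
Step 3: Hamming bound ⌊q^n / V_q(n,t)⌋ = ⌊282475249/27601⌋ = 10234.
Step 4: Compare |C| = 12805 to 10234: violated.
The claimed |C| lies above the Hamming bound, so no 7-ary code of length 10 with d ≥ 7 can have 12805 codewords.


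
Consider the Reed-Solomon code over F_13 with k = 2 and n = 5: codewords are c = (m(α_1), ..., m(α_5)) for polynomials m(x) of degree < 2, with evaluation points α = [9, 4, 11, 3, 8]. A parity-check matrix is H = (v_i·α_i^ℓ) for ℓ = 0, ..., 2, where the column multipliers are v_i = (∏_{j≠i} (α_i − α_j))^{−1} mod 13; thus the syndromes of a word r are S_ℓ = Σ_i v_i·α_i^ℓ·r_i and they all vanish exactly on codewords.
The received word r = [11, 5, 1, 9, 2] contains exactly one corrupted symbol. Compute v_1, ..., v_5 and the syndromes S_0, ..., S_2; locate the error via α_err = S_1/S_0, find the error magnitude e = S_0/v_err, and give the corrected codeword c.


S = (1, 11, 4), error at position 3, error magnitude e = 11, c = [11, 5, 3, 9, 2].

Step 1: column multipliers v_i = (∏_{j≠i}(α_i − α_j))^{−1} mod 13.
  i = 1 (α = 9): (9−4)(9−11)(9−3)(9−8) = 5·(−2)·6·1 = −60 ≡ 5, so v_1 = 5^{−1} = 8 (mod 13).
  i = 2 (α = 4): (4−9)(4−11)(4−3)(4−8) = (−5)·(−7)·1·(−4) = −140 ≡ 3, so v_2 = 3^{−1} = 9 (mod 13).
  i = 3 (α = 11): (11−9)(11−4)(11−3)(11−8) = 2·7·8·3 = 336 ≡ 11, so v_3 = 11^{−1} = 6 (mod 13).
  i = 4 (α = 3): (3−9)(3−4)(3−11)(3−8) = (−6)·(−1)·(−8)·(−5) = 240 ≡ 6, so v_4 = 6^{−1} = 11 (mod 13).
  i = 5 (α = 8): (8−9)(8−4)(8−11)(8−3) = (−1)·4·(−3)·5 = 60 ≡ 8, so v_5 = 8^{−1} = 5 (mod 13).
  v = [8, 9, 6, 11, 5].
Step 2: syndromes of r = [11, 5, 1, 9, 2] (all sums mod 13).
  S_0 = Σ v_i r_i = 8·11 + 9·5 + 6·1 + 11·9 + 5·2 = 248 ≡ 1.
  S_1 = Σ v_i α_i r_i = 8·9·11 + 9·4·5 + 6·11·1 + 11·3·9 + 5·8·2 = 1415 ≡ 11.
  α_i^2 mod 13 = [3, 3, 4, 9, 12].
  S_2 = Σ v_i α_i^2 r_i = 8·3·11 + 9·3·5 + 6·4·1 + 11·9·9 + 5·12·2 = 1434 ≡ 4.
  S = (1, 11, 4) ≠ 0, so r is not a codeword (an error is present).
Step 3: locate the error. For a single error e at position i, S_ℓ = v_i·e·α_i^ℓ, so α_err = S_1/S_0.
  S_0^{−1} = 1^{−1} = 1 (mod 13), so α_err = 11·1 = 11 ≡ 11 = α_3. Error position i = 3.
  Consistency check: S_2/S_1 = 4·6 = 24 ≡ 11 = α_err ✓ (single-error assumption holds).
Step 4: error magnitude e = S_0/v_3 = S_0·∏_{j≠3}(α_3 − α_j) = 1·11 = 11 ≡ 11 (mod 13).
Step 5: correct position 3: c_3 = r_3 − e = 1 − 11 ≡ 3 (mod 13). Hence c = [11, 5, 3, 9, 2].
  Check: interpolating c through the α_i gives m(x) = 8 + 9·x (degree < 2) with m(α_i) = c_i for every i, so c is indeed a codeword.


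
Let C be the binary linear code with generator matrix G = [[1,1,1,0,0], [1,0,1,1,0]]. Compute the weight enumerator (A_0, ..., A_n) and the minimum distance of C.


Weight distribution: A_0 = 1, A_2 = 1, A_3 = 2. Minimum distance d = 2.

Enumerate all 2^2 = 4 messages m ∈ F_2^2.
For each, compute codeword c = mG in F_2^5, then tally its weight.
  m = 00 → c = 00000, weight = 0.
  m = 10 → c = 11100, weight = 3.
  m = 01 → c = 10110, weight = 3.
  m = 11 → c = 01010, weight = 2.
Tally weights:
  weight 0: 1 codewords.
  weight 2: 1 codewords.
  weight 3: 2 codewords.
Minimum distance d = smallest w > 0 with A_w > 0 = 2.
Sanity: Σ A_w = 4 = 2^2 = 4 ✓.


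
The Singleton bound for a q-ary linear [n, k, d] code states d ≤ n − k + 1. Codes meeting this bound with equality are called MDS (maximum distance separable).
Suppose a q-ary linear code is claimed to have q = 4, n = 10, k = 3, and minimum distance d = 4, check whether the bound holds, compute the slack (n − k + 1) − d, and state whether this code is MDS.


Singleton RHS = n − k + 1 = 8, slack = 4, bound satisfied, not MDS.

Singleton bound: d ≤ n − k + 1.
Here n = 10, k = 3, so n − k + 1 = 8.
Given d = 4, check d ≤ 8: YES.
Slack = (n − k + 1) − d = 4.
The code is NOT MDS (slack = 4 > 0).
Description: the claimed parameters are [10, 3, 4]_4; such a code would be non-MDS.


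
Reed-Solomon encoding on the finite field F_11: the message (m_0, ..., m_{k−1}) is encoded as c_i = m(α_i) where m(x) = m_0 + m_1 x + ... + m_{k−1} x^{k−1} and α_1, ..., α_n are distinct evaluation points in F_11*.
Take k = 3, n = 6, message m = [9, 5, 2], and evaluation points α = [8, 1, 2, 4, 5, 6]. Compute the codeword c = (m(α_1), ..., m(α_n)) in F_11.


c = [1, 5, 5, 6, 7, 1]

Message polynomial: m(x) = 9 + 5·x + 2·x^2 (mod 11).
For each evaluation point α_i, compute m(α_i) mod 11:
  α_1 = 8: Horner steps 2 → 10 → 1, so m(8) = 1.
  α_2 = 1: Horner steps 2 → 7 → 5, so m(1) = 5.
  α_3 = 2: Horner steps 2 → 9 → 5, so m(2) = 5.
  α_4 = 4: Horner steps 2 → 2 → 6, so m(4) = 6.
  α_5 = 5: Horner steps 2 → 4 → 7, so m(5) = 7.
  α_6 = 6: Horner steps 2 → 6 → 1, so m(6) = 1.
Codeword c = [1, 5, 5, 6, 7, 1] ∈ F_11^6.


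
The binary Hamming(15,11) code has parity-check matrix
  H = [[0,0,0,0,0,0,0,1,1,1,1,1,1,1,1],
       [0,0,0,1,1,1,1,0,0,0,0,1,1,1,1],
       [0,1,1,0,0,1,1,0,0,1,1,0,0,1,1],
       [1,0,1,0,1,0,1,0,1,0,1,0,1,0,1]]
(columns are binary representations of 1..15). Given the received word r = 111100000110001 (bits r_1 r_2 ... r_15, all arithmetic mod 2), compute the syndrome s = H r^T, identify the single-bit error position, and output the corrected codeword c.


s = (1, 0, 1, 0)^T, error position = 10, corrected codeword c = 111100000010001

Compute s = H r^T mod 2 one row at a time:
  s_1 = 0 + 0 + 1 + 1 + 0 + 0 + 0 + 1 = 3 ≡ 1 (mod 2).
  s_2 = 1 + 0 + 0 + 0 + 0 + 0 + 0 + 1 = 2 ≡ 0 (mod 2).
  s_3 = 1 + 1 + 0 + 0 + 1 + 1 + 0 + 1 = 5 ≡ 1 (mod 2).
  s_4 = 1 + 1 + 0 + 0 + 0 + 1 + 0 + 1 = 4 ≡ 0 (mod 2).
s = (1, 0, 1, 0)^T — this equals column 10 of H (binary 1010), so error is at position 10.
Correct: flip bit 10 of r = 111100000110001 to get c = 111100000010001.


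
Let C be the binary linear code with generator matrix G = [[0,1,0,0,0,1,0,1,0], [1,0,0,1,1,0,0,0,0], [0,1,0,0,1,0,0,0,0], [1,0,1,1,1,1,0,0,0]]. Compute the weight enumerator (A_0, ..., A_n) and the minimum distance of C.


Weight distribution: A_0 = 1, A_2 = 2, A_3 = 6, A_4 = 3, A_5 = 2, A_6 = 2. Minimum distance d = 2.

Enumerate all 2^4 = 16 messages m ∈ F_2^4.
For each, compute codeword c = mG in F_2^9, then tally its weight.
  m = 0000 → c = 000000000, weight = 0.
  m = 1000 → c = 010001010, weight = 3.
  m = 0100 → c = 100110000, weight = 3.
  m = 1100 → c = 110111010, weight = 6.
  m = 0010 → c = 010010000, weight = 2.
  m = 1010 → c = 000011010, weight = 3.
  m = 0110 → c = 110100000, weight = 3.
  m = 1110 → c = 100101010, weight = 4.
  m = 0001 → c = 101111000, weight = 5.
  m = 1001 → c = 111110010, weight = 6.
  m = 0101 → c = 001001000, weight = 2.
  m = 1101 → c = 011000010, weight = 3.
  m = 0011 → c = 111101000, weight = 5.
  m = 1011 → c = 101100010, weight = 4.
  m = 0111 → c = 011011000, weight = 4.
  m = 1111 → c = 001010010, weight = 3.
Tally weights:
  weight 0: 1 codewords.
  weight 2: 2 codewords.
  weight 3: 6 codewords.
  weight 4: 3 codewords.
  weight 5: 2 codewords.
  weight 6: 2 codewords.
Minimum distance d = smallest w > 0 with A_w > 0 = 2.
Sanity: Σ A_w = 16 = 2^4 = 16 ✓.


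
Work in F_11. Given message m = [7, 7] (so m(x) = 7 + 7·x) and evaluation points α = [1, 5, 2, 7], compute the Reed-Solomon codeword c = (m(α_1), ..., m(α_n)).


c = [3, 9, 10, 1]

Message polynomial: m(x) = 7 + 7·x (mod 11).
For each evaluation point α_i, compute m(α_i) mod 11:
  α_1 = 1: Horner steps 7 → 3, so m(1) = 3.
  α_2 = 5: Horner steps 7 → 9, so m(5) = 9.
  α_3 = 2: Horner steps 7 → 10, so m(2) = 10.
  α_4 = 7: Horner steps 7 → 1, so m(7) = 1.
Codeword c = [3, 9, 10, 1] ∈ F_11^4.


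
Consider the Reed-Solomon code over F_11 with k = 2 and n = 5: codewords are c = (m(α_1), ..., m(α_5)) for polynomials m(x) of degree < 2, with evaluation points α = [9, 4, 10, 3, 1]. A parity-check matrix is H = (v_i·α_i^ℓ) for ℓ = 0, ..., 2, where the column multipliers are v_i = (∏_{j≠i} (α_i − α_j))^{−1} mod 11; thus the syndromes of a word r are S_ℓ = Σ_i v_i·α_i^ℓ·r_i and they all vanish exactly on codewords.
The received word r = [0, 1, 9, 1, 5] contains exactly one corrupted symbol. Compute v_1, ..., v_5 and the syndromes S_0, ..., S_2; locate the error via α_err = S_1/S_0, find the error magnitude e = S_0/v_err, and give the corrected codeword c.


S = (1, 4, 5), error at position 2, error magnitude e = 2, c = [0, 10, 9, 1, 5].

Step 1: column multipliers v_i = (∏_{j≠i}(α_i − α_j))^{−1} mod 11.
  i = 1 (α = 9): (9−4)(9−10)(9−3)(9−1) = 5·(−1)·6·8 = −240 ≡ 2, so v_1 = 2^{−1} = 6 (mod 11).
  i = 2 (α = 4): (4−9)(4−10)(4−3)(4−1) = (−5)·(−6)·1·3 = 90 ≡ 2, so v_2 = 2^{−1} = 6 (mod 11).
  i = 3 (α = 10): (10−9)(10−4)(10−3)(10−1) = 1·6·7·9 = 378 ≡ 4, so v_3 = 4^{−1} = 3 (mod 11).
  i = 4 (α = 3): (3−9)(3−4)(3−10)(3−1) = (−6)·(−1)·(−7)·2 = −84 ≡ 4, so v_4 = 4^{−1} = 3 (mod 11).
  i = 5 (α = 1): (1−9)(1−4)(1−10)(1−3) = (−8)·(−3)·(−9)·(−2) = 432 ≡ 3, so v_5 = 3^{−1} = 4 (mod 11).
  v = [6, 6, 3, 3, 4].
Step 2: syndromes of r = [0, 1, 9, 1, 5] (all sums mod 11).
  S_0 = Σ v_i r_i = 6·0 + 6·1 + 3·9 + 3·1 + 4·5 = 56 ≡ 1.
  S_1 = Σ v_i α_i r_i = 6·9·0 + 6·4·1 + 3·10·9 + 3·3·1 + 4·1·5 = 323 ≡ 4.
  α_i^2 mod 11 = [4, 5, 1, 9, 1].
  S_2 = Σ v_i α_i^2 r_i = 6·4·0 + 6·5·1 + 3·1·9 + 3·9·1 + 4·1·5 = 104 ≡ 5.
  S = (1, 4, 5) ≠ 0, so r is not a codeword (an error is present).
Step 3: locate the error. For a single error e at position i, S_ℓ = v_i·e·α_i^ℓ, so α_err = S_1/S_0.
  S_0^{−1} = 1^{−1} = 1 (mod 11), so α_err = 4·1 = 4 ≡ 4 = α_2. Error position i = 2.
  Consistency check: S_2/S_1 = 5·3 = 15 ≡ 4 = α_err ✓ (single-error assumption holds).
Step 4: error magnitude e = S_0/v_2 = S_0·∏_{j≠2}(α_2 − α_j) = 1·2 = 2 ≡ 2 (mod 11).
Step 5: correct position 2: c_2 = r_2 − e = 1 − 2 ≡ 10 (mod 11). Hence c = [0, 10, 9, 1, 5].
  Check: interpolating c through the α_i gives m(x) = 7 + 9·x (degree < 2) with m(α_i) = c_i for every i, so c is indeed a codeword.


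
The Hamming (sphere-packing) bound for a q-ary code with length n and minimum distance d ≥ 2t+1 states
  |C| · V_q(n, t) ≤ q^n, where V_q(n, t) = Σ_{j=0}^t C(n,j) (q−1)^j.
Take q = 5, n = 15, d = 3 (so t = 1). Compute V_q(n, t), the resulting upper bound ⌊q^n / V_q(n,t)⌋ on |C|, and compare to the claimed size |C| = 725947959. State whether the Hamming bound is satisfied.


V_q(n, t) = 61, q^n = 30517578125, Hamming bound = 500288165, |C| = 725947959 > bound (violated).

Step 1: Compute V_q(n, t) = Σ_{j=0}^1 C(n, j) (q−1)^j.
  j = 0: C(15,0)·(4)^0 = 1·1 = 1.
  j = 1: C(15,1)·(4)^1 = 15·4 = 60.
  V_q(n, t) = 1 + 60 = 61.
Step 2: q^n = 5^15 = 30517578125.
Step 3: Hamming bound ⌊q^n / V_q(n,t)⌋ = ⌊30517578125/61⌋ = 500288165.
Step 4: Compare |C| = 725947959 to 500288165: violated.
The claimed |C| lies above the Hamming bound, so no 5-ary code of length 15 with d ≥ 3 can have 725947959 codewords.


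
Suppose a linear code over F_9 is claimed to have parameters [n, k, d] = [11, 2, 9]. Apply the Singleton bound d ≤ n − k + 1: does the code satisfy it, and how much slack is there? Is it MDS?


Singleton RHS = n − k + 1 = 10, slack = 1, bound satisfied, not MDS.

Singleton bound: d ≤ n − k + 1.
Here n = 11, k = 2, so n − k + 1 = 10.
Given d = 9, check d ≤ 10: YES.
Slack = (n − k + 1) − d = 1.
The code is NOT MDS (slack = 1 > 0).
Description: the claimed parameters are [11, 2, 9]_9; such a code would be non-MDS.


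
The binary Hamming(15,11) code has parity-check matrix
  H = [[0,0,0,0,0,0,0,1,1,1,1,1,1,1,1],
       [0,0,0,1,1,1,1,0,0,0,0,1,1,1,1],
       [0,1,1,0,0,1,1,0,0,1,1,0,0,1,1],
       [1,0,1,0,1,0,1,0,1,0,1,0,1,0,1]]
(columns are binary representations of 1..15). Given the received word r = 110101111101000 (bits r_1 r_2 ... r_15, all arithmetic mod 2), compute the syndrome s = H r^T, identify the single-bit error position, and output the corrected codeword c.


s = (0, 0, 0, 1)^T, error position = 1, corrected codeword c = 010101111101000

Compute s = H r^T mod 2 one row at a time:
  s_1 = 1 + 1 + 1 + 0 + 1 + 0 + 0 + 0 = 4 ≡ 0 (mod 2).
  s_2 = 1 + 0 + 1 + 1 + 1 + 0 + 0 + 0 = 4 ≡ 0 (mod 2).
  s_3 = 1 + 0 + 1 + 1 + 1 + 0 + 0 + 0 = 4 ≡ 0 (mod 2).
  s_4 = 1 + 0 + 0 + 1 + 1 + 0 + 0 + 0 = 3 ≡ 1 (mod 2).
s = (0, 0, 0, 1)^T — this equals column 1 of H (binary 0001), so error is at position 1.
Correct: flip bit 1 of r = 110101111101000 to get c = 010101111101000.


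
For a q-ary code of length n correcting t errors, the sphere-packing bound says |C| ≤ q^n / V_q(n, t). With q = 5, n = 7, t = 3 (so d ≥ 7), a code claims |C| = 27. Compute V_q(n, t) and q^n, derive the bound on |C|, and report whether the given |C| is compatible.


V_q(n, t) = 2605, q^n = 78125, Hamming bound = 29, |C| = 27 ≤ bound (satisfied).

Step 1: Compute V_q(n, t) = Σ_{j=0}^3 C(n, j) (q−1)^j.
  j = 0: C(7,0)·(4)^0 = 1·1 = 1.
  j = 1: C(7,1)·(4)^1 = 7·4 = 28.
  j = 2: C(7,2)·(4)^2 = 21·16 = 336.
  j = 3: C(7,3)·(4)^3 = 35·64 = 2240.
  V_q(n, t) = 1 + 28 + 336 + 2240 = 2605.
Step 2: q^n = 5^7 = 78125.
Step 3: Hamming bound ⌊q^n / V_q(n,t)⌋ = ⌊78125/2605⌋ = 29.
Step 4: Compare |C| = 27 to 29: satisfied.
The claimed |C| lies below the Hamming bound.


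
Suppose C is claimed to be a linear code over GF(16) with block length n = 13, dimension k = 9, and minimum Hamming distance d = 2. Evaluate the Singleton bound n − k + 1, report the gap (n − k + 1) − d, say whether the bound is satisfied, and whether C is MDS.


Singleton RHS = n − k + 1 = 5, slack = 3, bound satisfied, not MDS.

Singleton bound: d ≤ n − k + 1.
Here n = 13, k = 9, so n − k + 1 = 5.
Given d = 2, check d ≤ 5: YES.
Slack = (n − k + 1) − d = 3.
The code is NOT MDS (slack = 3 > 0).
Description: the claimed parameters are [13, 9, 2]_16; such a code would be non-MDS.


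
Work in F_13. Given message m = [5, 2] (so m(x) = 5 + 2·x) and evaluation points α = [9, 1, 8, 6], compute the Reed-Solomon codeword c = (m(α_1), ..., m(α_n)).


c = [10, 7, 8, 4]

Message polynomial: m(x) = 5 + 2·x (mod 13).
For each evaluation point α_i, compute m(α_i) mod 13:
  α_1 = 9: Horner steps 2 → 10, so m(9) = 10.
  α_2 = 1: Horner steps 2 → 7, so m(1) = 7.
  α_3 = 8: Horner steps 2 → 8, so m(8) = 8.
  α_4 = 6: Horner steps 2 → 4, so m(6) = 4.
Codeword c = [10, 7, 8, 4] ∈ F_13^4.


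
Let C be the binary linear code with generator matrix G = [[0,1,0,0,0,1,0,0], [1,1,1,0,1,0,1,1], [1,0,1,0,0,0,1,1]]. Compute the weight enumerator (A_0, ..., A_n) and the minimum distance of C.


Weight distribution: A_0 = 1, A_2 = 3, A_4 = 1, A_6 = 3. Minimum distance d = 2.

Enumerate all 2^3 = 8 messages m ∈ F_2^3.
For each, compute codeword c = mG in F_2^8, then tally its weight.
  m = 000 → c = 00000000, weight = 0.
  m = 100 → c = 01000100, weight = 2.
  m = 010 → c = 11101011, weight = 6.
  m = 110 → c = 10101111, weight = 6.
  m = 001 → c = 10100011, weight = 4.
  m = 101 → c = 11100111, weight = 6.
  m = 011 → c = 01001000, weight = 2.
  m = 111 → c = 00001100, weight = 2.
Tally weights:
  weight 0: 1 codewords.
  weight 2: 3 codewords.
  weight 4: 1 codewords.
  weight 6: 3 codewords.
Minimum distance d = smallest w > 0 with A_w > 0 = 2.
Sanity: Σ A_w = 8 = 2^3 = 8 ✓.


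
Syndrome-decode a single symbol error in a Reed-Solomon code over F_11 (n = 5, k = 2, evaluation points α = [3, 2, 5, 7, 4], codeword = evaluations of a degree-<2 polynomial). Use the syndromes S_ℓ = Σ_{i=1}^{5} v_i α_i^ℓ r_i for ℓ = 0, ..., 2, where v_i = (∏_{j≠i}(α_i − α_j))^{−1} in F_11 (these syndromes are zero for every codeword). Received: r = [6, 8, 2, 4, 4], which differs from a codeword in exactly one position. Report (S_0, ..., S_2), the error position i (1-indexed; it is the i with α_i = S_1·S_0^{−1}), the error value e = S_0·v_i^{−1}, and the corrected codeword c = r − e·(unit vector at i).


S = (5, 2, 3), error at position 4, error magnitude e = 6, c = [6, 8, 2, 9, 4].

Step 1: column multipliers v_i = (∏_{j≠i}(α_i − α_j))^{−1} mod 11.
  i = 1 (α = 3): (3−2)(3−5)(3−7)(3−4) = 1·(−2)·(−4)·(−1) = −8 ≡ 3, so v_1 = 3^{−1} = 4 (mod 11).
  i = 2 (α = 2): (2−3)(2−5)(2−7)(2−4) = (−1)·(−3)·(−5)·(−2) = 30 ≡ 8, so v_2 = 8^{−1} = 7 (mod 11).
  i = 3 (α = 5): (5−3)(5−2)(5−7)(5−4) = 2·3·(−2)·1 = −12 ≡ 10, so v_3 = 10^{−1} = 10 (mod 11).
  i = 4 (α = 7): (7−3)(7−2)(7−5)(7−4) = 4·5·2·3 = 120 ≡ 10, so v_4 = 10^{−1} = 10 (mod 11).
  i = 5 (α = 4): (4−3)(4−2)(4−5)(4−7) = 1·2·(−1)·(−3) = 6 ≡ 6, so v_5 = 6^{−1} = 2 (mod 11).
  v = [4, 7, 10, 10, 2].
Step 2: syndromes of r = [6, 8, 2, 4, 4] (all sums mod 11).
  S_0 = Σ v_i r_i = 4·6 + 7·8 + 10·2 + 10·4 + 2·4 = 148 ≡ 5.
  S_1 = Σ v_i α_i r_i = 4·3·6 + 7·2·8 + 10·5·2 + 10·7·4 + 2·4·4 = 596 ≡ 2.
  α_i^2 mod 11 = [9, 4, 3, 5, 5].
  S_2 = Σ v_i α_i^2 r_i = 4·9·6 + 7·4·8 + 10·3·2 + 10·5·4 + 2·5·4 = 740 ≡ 3.
  S = (5, 2, 3) ≠ 0, so r is not a codeword (an error is present).
Step 3: locate the error. For a single error e at position i, S_ℓ = v_i·e·α_i^ℓ, so α_err = S_1/S_0.
  S_0^{−1} = 5^{−1} = 9 (mod 11), so α_err = 2·9 = 18 ≡ 7 = α_4. Error position i = 4.
  Consistency check: S_2/S_1 = 3·6 = 18 ≡ 7 = α_err ✓ (single-error assumption holds).
Step 4: error magnitude e = S_0/v_4 = S_0·∏_{j≠4}(α_4 − α_j) = 5·10 = 50 ≡ 6 (mod 11).
Step 5: correct position 4: c_4 = r_4 − e = 4 − 6 ≡ 9 (mod 11). Hence c = [6, 8, 2, 9, 4].
  Check: interpolating c through the α_i gives m(x) = 1 + 9·x (degree < 2) with m(α_i) = c_i for every i, so c is indeed a codeword.


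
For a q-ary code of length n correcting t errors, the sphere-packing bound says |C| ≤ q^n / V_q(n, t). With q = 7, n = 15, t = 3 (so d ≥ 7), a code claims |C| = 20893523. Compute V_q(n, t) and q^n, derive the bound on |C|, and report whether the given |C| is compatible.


V_q(n, t) = 102151, q^n = 4747561509943, Hamming bound = 46475918, |C| = 20893523 ≤ bound (satisfied).

Step 1: Compute V_q(n, t) = Σ_{j=0}^3 C(n, j) (q−1)^j.
  j = 0: C(15,0)·(6)^0 = 1·1 = 1.
  j = 1: C(15,1)·(6)^1 = 15·6 = 90.
  j = 2: C(15,2)·(6)^2 = 105·36 = 3780.
  j = 3: C(15,3)·(6)^3 = 455·216 = 98280.
  V_q(n, t) = 1 + 90 + 3780 + 98280 = 102151.
Step 2: q^n = 7^15 = 4747561509943.
Step 3: Hamming bound ⌊q^n / V_q(n,t)⌋ = ⌊4747561509943/102151⌋ = 46475918.
Step 4: Compare |C| = 20893523 to 46475918: satisfied.
The claimed |C| lies below the Hamming bound.


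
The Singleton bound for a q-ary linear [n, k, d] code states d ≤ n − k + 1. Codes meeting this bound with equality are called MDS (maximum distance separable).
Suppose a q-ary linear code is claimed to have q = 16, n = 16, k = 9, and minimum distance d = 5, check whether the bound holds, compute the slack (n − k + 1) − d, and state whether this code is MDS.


Singleton RHS = n − k + 1 = 8, slack = 3, bound satisfied, not MDS.

Singleton bound: d ≤ n − k + 1.
Here n = 16, k = 9, so n − k + 1 = 8.
Given d = 5, check d ≤ 8: YES.
Slack = (n − k + 1) − d = 3.
The code is NOT MDS (slack = 3 > 0).
Description: the claimed parameters are [16, 9, 5]_16; such a code would be non-MDS.


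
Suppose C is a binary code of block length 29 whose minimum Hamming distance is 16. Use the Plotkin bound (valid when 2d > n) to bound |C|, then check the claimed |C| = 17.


Plotkin bound M ≤ 10; given |C| = 17 > bound (violated).

Check applicability: 2d = 32, n = 29.
2d − n = 3 > 0, so Plotkin applies.
Compute d/(2d−n) = 16/3 ≈ 5.3333.
⌊d/(2d−n)⌋ = 5.
Plotkin bound: M ≤ 2·5 = 10.
Given |C| = 17, check: VIOLATED.
This |C| is above the Plotkin bound, so no binary code with n = 29, d = 16 and 17 codewords exists.


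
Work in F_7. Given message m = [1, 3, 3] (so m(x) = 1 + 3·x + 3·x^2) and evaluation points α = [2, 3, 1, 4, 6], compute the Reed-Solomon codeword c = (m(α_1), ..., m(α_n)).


c = [5, 2, 0, 5, 1]

Message polynomial: m(x) = 1 + 3·x + 3·x^2 (mod 7).
For each evaluation point α_i, compute m(α_i) mod 7:
  α_1 = 2: Horner steps 3 → 2 → 5, so m(2) = 5.
  α_2 = 3: Horner steps 3 → 5 → 2, so m(3) = 2.
  α_3 = 1: Horner steps 3 → 6 → 0, so m(1) = 0.
  α_4 = 4: Horner steps 3 → 1 → 5, so m(4) = 5.
  α_5 = 6: Horner steps 3 → 0 → 1, so m(6) = 1.
Codeword c = [5, 2, 0, 5, 1] ∈ F_7^5.


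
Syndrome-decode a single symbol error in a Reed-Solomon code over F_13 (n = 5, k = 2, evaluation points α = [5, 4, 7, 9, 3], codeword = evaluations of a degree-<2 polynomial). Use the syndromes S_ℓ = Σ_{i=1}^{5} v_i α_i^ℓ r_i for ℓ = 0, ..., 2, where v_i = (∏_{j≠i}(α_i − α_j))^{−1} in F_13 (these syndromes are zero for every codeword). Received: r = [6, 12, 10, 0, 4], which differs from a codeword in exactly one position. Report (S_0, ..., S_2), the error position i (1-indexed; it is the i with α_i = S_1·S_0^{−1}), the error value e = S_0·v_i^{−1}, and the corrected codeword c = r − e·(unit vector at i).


S = (4, 7, 9), error at position 1, error magnitude e = 12, c = [7, 12, 10, 0, 4].

Step 1: column multipliers v_i = (∏_{j≠i}(α_i − α_j))^{−1} mod 13.
  i = 1 (α = 5): (5−4)(5−7)(5−9)(5−3) = 1·(−2)·(−4)·2 = 16 ≡ 3, so v_1 = 3^{−1} = 9 (mod 13).
  i = 2 (α = 4): (4−5)(4−7)(4−9)(4−3) = (−1)·(−3)·(−5)·1 = −15 ≡ 11, so v_2 = 11^{−1} = 6 (mod 13).
  i = 3 (α = 7): (7−5)(7−4)(7−9)(7−3) = 2·3·(−2)·4 = −48 ≡ 4, so v_3 = 4^{−1} = 10 (mod 13).
  i = 4 (α = 9): (9−5)(9−4)(9−7)(9−3) = 4·5·2·6 = 240 ≡ 6, so v_4 = 6^{−1} = 11 (mod 13).
  i = 5 (α = 3): (3−5)(3−4)(3−7)(3−9) = (−2)·(−1)·(−4)·(−6) = 48 ≡ 9, so v_5 = 9^{−1} = 3 (mod 13).
  v = [9, 6, 10, 11, 3].
Step 2: syndromes of r = [6, 12, 10, 0, 4] (all sums mod 13).
  S_0 = Σ v_i r_i = 9·6 + 6·12 + 10·10 + 11·0 + 3·4 = 238 ≡ 4.
  S_1 = Σ v_i α_i r_i = 9·5·6 + 6·4·12 + 10·7·10 + 11·9·0 + 3·3·4 = 1294 ≡ 7.
  α_i^2 mod 13 = [12, 3, 10, 3, 9].
  S_2 = Σ v_i α_i^2 r_i = 9·12·6 + 6·3·12 + 10·10·10 + 11·3·0 + 3·9·4 = 1972 ≡ 9.
  S = (4, 7, 9) ≠ 0, so r is not a codeword (an error is present).
Step 3: locate the error. For a single error e at position i, S_ℓ = v_i·e·α_i^ℓ, so α_err = S_1/S_0.
  S_0^{−1} = 4^{−1} = 10 (mod 13), so α_err = 7·10 = 70 ≡ 5 = α_1. Error position i = 1.
  Consistency check: S_2/S_1 = 9·2 = 18 ≡ 5 = α_err ✓ (single-error assumption holds).
Step 4: error magnitude e = S_0/v_1 = S_0·∏_{j≠1}(α_1 − α_j) = 4·3 = 12 ≡ 12 (mod 13).
Step 5: correct position 1: c_1 = r_1 − e = 6 − 12 ≡ 7 (mod 13). Hence c = [7, 12, 10, 0, 4].
  Check: interpolating c through the α_i gives m(x) = 6 + 8·x (degree < 2) with m(α_i) = c_i for every i, so c is indeed a codeword.


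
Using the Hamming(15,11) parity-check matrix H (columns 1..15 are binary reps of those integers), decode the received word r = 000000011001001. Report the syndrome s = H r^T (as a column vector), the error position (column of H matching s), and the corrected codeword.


s = (0, 0, 1, 0)^T, error position = 2, corrected codeword c = 010000011001001

Compute s = H r^T mod 2 one row at a time:
  s_1 = 1 + 1 + 0 + 0 + 1 + 0 + 0 + 1 = 4 ≡ 0 (mod 2).
  s_2 = 0 + 0 + 0 + 0 + 1 + 0 + 0 + 1 = 2 ≡ 0 (mod 2).
  s_3 = 0 + 0 + 0 + 0 + 0 + 0 + 0 + 1 = 1 ≡ 1 (mod 2).
  s_4 = 0 + 0 + 0 + 0 + 1 + 0 + 0 + 1 = 2 ≡ 0 (mod 2).
s = (0, 0, 1, 0)^T — this equals column 2 of H (binary 0010), so error is at position 2.
Correct: flip bit 2 of r = 000000011001001 to get c = 010000011001001.


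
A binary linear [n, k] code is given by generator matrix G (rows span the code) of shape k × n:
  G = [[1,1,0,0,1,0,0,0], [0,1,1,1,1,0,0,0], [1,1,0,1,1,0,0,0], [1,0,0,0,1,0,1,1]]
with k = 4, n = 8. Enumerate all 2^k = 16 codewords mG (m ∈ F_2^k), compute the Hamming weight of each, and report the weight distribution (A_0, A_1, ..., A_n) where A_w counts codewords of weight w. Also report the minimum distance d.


Weight distribution: A_0 = 1, A_1 = 1, A_2 = 1, A_3 = 4, A_4 = 5, A_5 = 3, A_6 = 1. Minimum distance d = 1.

Enumerate all 2^4 = 16 messages m ∈ F_2^4.
For each, compute codeword c = mG in F_2^8, then tally its weight.
  m = 0000 → c = 00000000, weight = 0.
  m = 1000 → c = 11001000, weight = 3.
  m = 0100 → c = 01111000, weight = 4.
  m = 1100 → c = 10110000, weight = 3.
  m = 0010 → c = 11011000, weight = 4.
  m = 1010 → c = 00010000, weight = 1.
  m = 0110 → c = 10100000, weight = 2.
  m = 1110 → c = 01101000, weight = 3.
  m = 0001 → c = 10001011, weight = 4.
  m = 1001 → c = 01000011, weight = 3.
  m = 0101 → c = 11110011, weight = 6.
  m = 1101 → c = 00111011, weight = 5.
  m = 0011 → c = 01010011, weight = 4.
  m = 1011 → c = 10011011, weight = 5.
  m = 0111 → c = 00101011, weight = 4.
  m = 1111 → c = 11100011, weight = 5.
Tally weights:
  weight 0: 1 codewords.
  weight 1: 1 codewords.
  weight 2: 1 codewords.
  weight 3: 4 codewords.
  weight 4: 5 codewords.
  weight 5: 3 codewords.
  weight 6: 1 codewords.
Minimum distance d = smallest w > 0 with A_w > 0 = 1.
Sanity: Σ A_w = 16 = 2^4 = 16 ✓.


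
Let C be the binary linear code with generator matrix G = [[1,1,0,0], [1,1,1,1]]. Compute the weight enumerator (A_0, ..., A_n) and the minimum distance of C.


Weight distribution: A_0 = 1, A_2 = 2, A_4 = 1. Minimum distance d = 2.

Enumerate all 2^2 = 4 messages m ∈ F_2^2.
For each, compute codeword c = mG in F_2^4, then tally its weight.
  m = 00 → c = 0000, weight = 0.
  m = 10 → c = 1100, weight = 2.
  m = 01 → c = 1111, weight = 4.
  m = 11 → c = 0011, weight = 2.
Tally weights:
  weight 0: 1 codewords.
  weight 2: 2 codewords.
  weight 4: 1 codewords.
Minimum distance d = smallest w > 0 with A_w > 0 = 2.
Sanity: Σ A_w = 4 = 2^2 = 4 ✓.


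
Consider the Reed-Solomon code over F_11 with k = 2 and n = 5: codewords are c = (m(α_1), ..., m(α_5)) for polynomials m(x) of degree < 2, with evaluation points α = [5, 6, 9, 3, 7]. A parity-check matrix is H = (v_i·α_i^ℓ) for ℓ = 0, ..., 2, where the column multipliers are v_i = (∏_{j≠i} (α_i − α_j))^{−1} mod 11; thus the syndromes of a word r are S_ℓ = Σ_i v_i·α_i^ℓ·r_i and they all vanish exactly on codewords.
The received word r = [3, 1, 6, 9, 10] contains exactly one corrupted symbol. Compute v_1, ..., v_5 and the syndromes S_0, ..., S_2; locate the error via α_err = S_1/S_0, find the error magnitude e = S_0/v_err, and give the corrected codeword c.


S = (2, 6, 7), error at position 4, error magnitude e = 2, c = [3, 1, 6, 7, 10].

Step 1: column multipliers v_i = (∏_{j≠i}(α_i − α_j))^{−1} mod 11.
  i = 1 (α = 5): (5−6)(5−9)(5−3)(5−7) = (−1)·(−4)·2·(−2) = −16 ≡ 6, so v_1 = 6^{−1} = 2 (mod 11).
  i = 2 (α = 6): (6−5)(6−9)(6−3)(6−7) = 1·(−3)·3·(−1) = 9 ≡ 9, so v_2 = 9^{−1} = 5 (mod 11).
  i = 3 (α = 9): (9−5)(9−6)(9−3)(9−7) = 4·3·6·2 = 144 ≡ 1, so v_3 = 1^{−1} = 1 (mod 11).
  i = 4 (α = 3): (3−5)(3−6)(3−9)(3−7) = (−2)·(−3)·(−6)·(−4) = 144 ≡ 1, so v_4 = 1^{−1} = 1 (mod 11).
  i = 5 (α = 7): (7−5)(7−6)(7−9)(7−3) = 2·1·(−2)·4 = −16 ≡ 6, so v_5 = 6^{−1} = 2 (mod 11).
  v = [2, 5, 1, 1, 2].
Step 2: syndromes of r = [3, 1, 6, 9, 10] (all sums mod 11).
  S_0 = Σ v_i r_i = 2·3 + 5·1 + 1·6 + 1·9 + 2·10 = 46 ≡ 2.
  S_1 = Σ v_i α_i r_i = 2·5·3 + 5·6·1 + 1·9·6 + 1·3·9 + 2·7·10 = 281 ≡ 6.
  α_i^2 mod 11 = [3, 3, 4, 9, 5].
  S_2 = Σ v_i α_i^2 r_i = 2·3·3 + 5·3·1 + 1·4·6 + 1·9·9 + 2·5·10 = 238 ≡ 7.
  S = (2, 6, 7) ≠ 0, so r is not a codeword (an error is present).
Step 3: locate the error. For a single error e at position i, S_ℓ = v_i·e·α_i^ℓ, so α_err = S_1/S_0.
  S_0^{−1} = 2^{−1} = 6 (mod 11), so α_err = 6·6 = 36 ≡ 3 = α_4. Error position i = 4.
  Consistency check: S_2/S_1 = 7·2 = 14 ≡ 3 = α_err ✓ (single-error assumption holds).
Step 4: error magnitude e = S_0/v_4 = S_0·∏_{j≠4}(α_4 − α_j) = 2·1 = 2 ≡ 2 (mod 11).
Step 5: correct position 4: c_4 = r_4 − e = 9 − 2 ≡ 7 (mod 11). Hence c = [3, 1, 6, 7, 10].
  Check: interpolating c through the α_i gives m(x) = 2 + 9·x (degree < 2) with m(α_i) = c_i for every i, so c is indeed a codeword.


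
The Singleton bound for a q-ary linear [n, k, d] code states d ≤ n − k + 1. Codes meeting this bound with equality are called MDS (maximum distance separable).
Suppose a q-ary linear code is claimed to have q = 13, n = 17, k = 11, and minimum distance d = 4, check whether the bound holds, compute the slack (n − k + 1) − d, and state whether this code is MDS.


Singleton RHS = n − k + 1 = 7, slack = 3, bound satisfied, not MDS.

Singleton bound: d ≤ n − k + 1.
Here n = 17, k = 11, so n − k + 1 = 7.
Given d = 4, check d ≤ 7: YES.
Slack = (n − k + 1) − d = 3.
The code is NOT MDS (slack = 3 > 0).
Description: the claimed parameters are [17, 11, 4]_13; such a code would be non-MDS.


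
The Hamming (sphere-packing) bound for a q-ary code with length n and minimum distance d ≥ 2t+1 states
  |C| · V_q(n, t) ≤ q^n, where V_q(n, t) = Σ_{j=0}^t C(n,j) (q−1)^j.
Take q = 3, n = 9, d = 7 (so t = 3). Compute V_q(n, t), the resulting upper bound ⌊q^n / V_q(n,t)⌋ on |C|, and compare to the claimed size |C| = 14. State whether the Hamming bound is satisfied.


V_q(n, t) = 835, q^n = 19683, Hamming bound = 23, |C| = 14 ≤ bound (satisfied).

Step 1: Compute V_q(n, t) = Σ_{j=0}^3 C(n, j) (q−1)^j.
  j = 0: C(9,0)·(2)^0 = 1·1 = 1.
  j = 1: C(9,1)·(2)^1 = 9·2 = 18.
  j = 2: C(9,2)·(2)^2 = 36·4 = 144.
  j = 3: C(9,3)·(2)^3 = 84·8 = 672.
  V_q(n, t) = 1 + 18 + 144 + 672 = 835.
Step 2: q^n = 3^9 = 19683.
Step 3: Hamming bound ⌊q^n / V_q(n,t)⌋ = ⌊19683/835⌋ = 23.
Step 4: Compare |C| = 14 to 23: satisfied.
The claimed |C| lies below the Hamming bound.


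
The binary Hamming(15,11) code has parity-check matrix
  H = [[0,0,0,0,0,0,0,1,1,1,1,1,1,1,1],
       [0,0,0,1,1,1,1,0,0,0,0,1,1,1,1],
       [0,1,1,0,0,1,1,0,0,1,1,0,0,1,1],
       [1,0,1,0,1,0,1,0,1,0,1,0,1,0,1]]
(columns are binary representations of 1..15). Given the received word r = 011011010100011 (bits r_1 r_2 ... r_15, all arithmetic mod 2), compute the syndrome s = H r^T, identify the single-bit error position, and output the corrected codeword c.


s = (0, 0, 0, 1)^T, error position = 1, corrected codeword c = 111011010100011

Compute s = H r^T mod 2 one row at a time:
  s_1 = 1 + 0 + 1 + 0 + 0 + 0 + 1 + 1 = 4 ≡ 0 (mod 2).
  s_2 = 0 + 1 + 1 + 0 + 0 + 0 + 1 + 1 = 4 ≡ 0 (mod 2).
  s_3 = 1 + 1 + 1 + 0 + 1 + 0 + 1 + 1 = 6 ≡ 0 (mod 2).
  s_4 = 0 + 1 + 1 + 0 + 0 + 0 + 0 + 1 = 3 ≡ 1 (mod 2).
s = (0, 0, 0, 1)^T — this equals column 1 of H (binary 0001), so error is at position 1.
Correct: flip bit 1 of r = 011011010100011 to get c = 111011010100011.


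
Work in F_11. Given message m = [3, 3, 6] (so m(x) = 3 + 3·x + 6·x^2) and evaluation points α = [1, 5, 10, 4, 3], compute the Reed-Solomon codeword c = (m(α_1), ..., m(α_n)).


c = [1, 3, 6, 1, 0]

Message polynomial: m(x) = 3 + 3·x + 6·x^2 (mod 11).
For each evaluation point α_i, compute m(α_i) mod 11:
  α_1 = 1: Horner steps 6 → 9 → 1, so m(1) = 1.
  α_2 = 5: Horner steps 6 → 0 → 3, so m(5) = 3.
  α_3 = 10: Horner steps 6 → 8 → 6, so m(10) = 6.
  α_4 = 4: Horner steps 6 → 5 → 1, so m(4) = 1.
  α_5 = 3: Horner steps 6 → 10 → 0, so m(3) = 0.
Codeword c = [1, 3, 6, 1, 0] ∈ F_11^5.


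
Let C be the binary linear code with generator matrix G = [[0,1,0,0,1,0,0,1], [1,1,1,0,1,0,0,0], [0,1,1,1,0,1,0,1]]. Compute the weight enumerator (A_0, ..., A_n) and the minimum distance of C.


Weight distribution: A_0 = 1, A_3 = 2, A_4 = 3, A_5 = 2. Minimum distance d = 3.

Enumerate all 2^3 = 8 messages m ∈ F_2^3.
For each, compute codeword c = mG in F_2^8, then tally its weight.
  m = 000 → c = 00000000, weight = 0.
  m = 100 → c = 01001001, weight = 3.
  m = 010 → c = 11101000, weight = 4.
  m = 110 → c = 10100001, weight = 3.
  m = 001 → c = 01110101, weight = 5.
  m = 101 → c = 00111100, weight = 4.
  m = 011 → c = 10011101, weight = 5.
  m = 111 → c = 11010100, weight = 4.
Tally weights:
  weight 0: 1 codewords.
  weight 3: 2 codewords.
  weight 4: 3 codewords.
  weight 5: 2 codewords.
Minimum distance d = smallest w > 0 with A_w > 0 = 3.
Sanity: Σ A_w = 8 = 2^3 = 8 ✓.


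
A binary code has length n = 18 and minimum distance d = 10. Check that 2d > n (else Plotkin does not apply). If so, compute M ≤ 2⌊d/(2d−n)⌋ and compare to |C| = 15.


Plotkin bound M ≤ 10; given |C| = 15 > bound (violated).

Check applicability: 2d = 20, n = 18.
2d − n = 2 > 0, so Plotkin applies.
Compute d/(2d−n) = 10/2 ≈ 5.0000.
⌊d/(2d−n)⌋ = 5.
Plotkin bound: M ≤ 2·5 = 10.
Given |C| = 15, check: VIOLATED.
This |C| is above the Plotkin bound, so no binary code with n = 18, d = 10 and 15 codewords exists.


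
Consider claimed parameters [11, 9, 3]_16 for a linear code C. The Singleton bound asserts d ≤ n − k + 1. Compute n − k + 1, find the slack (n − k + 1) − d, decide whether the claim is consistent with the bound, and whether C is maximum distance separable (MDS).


Singleton RHS = n − k + 1 = 3, slack = 0, bound satisfied, MDS.

Singleton bound: d ≤ n − k + 1.
Here n = 11, k = 9, so n − k + 1 = 3.
Given d = 3, check d ≤ 3: YES.
Slack = (n − k + 1) − d = 0.
The code is MDS (slack = 0).
Description: the claimed parameters are [11, 9, 3]_16; such a code would be MDS (meets Singleton bound).


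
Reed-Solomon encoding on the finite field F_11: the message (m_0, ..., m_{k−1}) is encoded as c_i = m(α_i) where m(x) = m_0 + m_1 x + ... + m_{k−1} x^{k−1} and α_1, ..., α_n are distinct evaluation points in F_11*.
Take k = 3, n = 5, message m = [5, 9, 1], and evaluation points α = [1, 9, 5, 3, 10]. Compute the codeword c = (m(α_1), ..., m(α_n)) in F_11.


c = [4, 2, 9, 8, 8]

Message polynomial: m(x) = 5 + 9·x + 1·x^2 (mod 11).
For each evaluation point α_i, compute m(α_i) mod 11:
  α_1 = 1: Horner steps 1 → 10 → 4, so m(1) = 4.
  α_2 = 9: Horner steps 1 → 7 → 2, so m(9) = 2.
  α_3 = 5: Horner steps 1 → 3 → 9, so m(5) = 9.
  α_4 = 3: Horner steps 1 → 1 → 8, so m(3) = 8.
  α_5 = 10: Horner steps 1 → 8 → 8, so m(10) = 8.
Codeword c = [4, 2, 9, 8, 8] ∈ F_11^5.


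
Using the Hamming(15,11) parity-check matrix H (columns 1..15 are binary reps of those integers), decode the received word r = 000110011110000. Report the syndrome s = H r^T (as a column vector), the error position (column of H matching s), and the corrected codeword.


s = (0, 0, 0, 1)^T, error position = 1, corrected codeword c = 100110011110000

Compute s = H r^T mod 2 one row at a time:
  s_1 = 1 + 1 + 1 + 1 + 0 + 0 + 0 + 0 = 4 ≡ 0 (mod 2).
  s_2 = 1 + 1 + 0 + 0 + 0 + 0 + 0 + 0 = 2 ≡ 0 (mod 2).
  s_3 = 0 + 0 + 0 + 0 + 1 + 1 + 0 + 0 = 2 ≡ 0 (mod 2).
  s_4 = 0 + 0 + 1 + 0 + 1 + 1 + 0 + 0 = 3 ≡ 1 (mod 2).
s = (0, 0, 0, 1)^T — this equals column 1 of H (binary 0001), so error is at position 1.
Correct: flip bit 1 of r = 000110011110000 to get c = 100110011110000.


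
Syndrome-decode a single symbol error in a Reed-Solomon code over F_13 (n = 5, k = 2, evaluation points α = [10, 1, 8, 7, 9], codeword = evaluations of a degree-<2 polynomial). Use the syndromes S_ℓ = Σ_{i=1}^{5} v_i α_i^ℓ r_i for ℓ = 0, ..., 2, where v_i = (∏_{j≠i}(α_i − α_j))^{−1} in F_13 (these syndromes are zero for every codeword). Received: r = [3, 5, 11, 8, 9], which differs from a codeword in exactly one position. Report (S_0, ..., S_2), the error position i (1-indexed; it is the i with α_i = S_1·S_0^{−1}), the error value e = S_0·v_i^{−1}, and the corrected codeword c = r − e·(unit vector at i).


S = (9, 7, 4), error at position 3, error magnitude e = 9, c = [3, 5, 2, 8, 9].

Step 1: column multipliers v_i = (∏_{j≠i}(α_i − α_j))^{−1} mod 13.
  i = 1 (α = 10): (10−1)(10−8)(10−7)(10−9) = 9·2·3·1 = 54 ≡ 2, so v_1 = 2^{−1} = 7 (mod 13).
  i = 2 (α = 1): (1−10)(1−8)(1−7)(1−9) = (−9)·(−7)·(−6)·(−8) = 3024 ≡ 8, so v_2 = 8^{−1} = 5 (mod 13).
  i = 3 (α = 8): (8−10)(8−1)(8−7)(8−9) = (−2)·7·1·(−1) = 14 ≡ 1, so v_3 = 1^{−1} = 1 (mod 13).
  i = 4 (α = 7): (7−10)(7−1)(7−8)(7−9) = (−3)·6·(−1)·(−2) = −36 ≡ 3, so v_4 = 3^{−1} = 9 (mod 13).
  i = 5 (α = 9): (9−10)(9−1)(9−8)(9−7) = (−1)·8·1·2 = −16 ≡ 10, so v_5 = 10^{−1} = 4 (mod 13).
  v = [7, 5, 1, 9, 4].
Step 2: syndromes of r = [3, 5, 11, 8, 9] (all sums mod 13).
  S_0 = Σ v_i r_i = 7·3 + 5·5 + 1·11 + 9·8 + 4·9 = 165 ≡ 9.
  S_1 = Σ v_i α_i r_i = 7·10·3 + 5·1·5 + 1·8·11 + 9·7·8 + 4·9·9 = 1151 ≡ 7.
  α_i^2 mod 13 = [9, 1, 12, 10, 3].
  S_2 = Σ v_i α_i^2 r_i = 7·9·3 + 5·1·5 + 1·12·11 + 9·10·8 + 4·3·9 = 1174 ≡ 4.
  S = (9, 7, 4) ≠ 0, so r is not a codeword (an error is present).
Step 3: locate the error. For a single error e at position i, S_ℓ = v_i·e·α_i^ℓ, so α_err = S_1/S_0.
  S_0^{−1} = 9^{−1} = 3 (mod 13), so α_err = 7·3 = 21 ≡ 8 = α_3. Error position i = 3.
  Consistency check: S_2/S_1 = 4·2 = 8 ≡ 8 = α_err ✓ (single-error assumption holds).
Step 4: error magnitude e = S_0/v_3 = S_0·∏_{j≠3}(α_3 − α_j) = 9·1 = 9 ≡ 9 (mod 13).
Step 5: correct position 3: c_3 = r_3 − e = 11 − 9 ≡ 2 (mod 13). Hence c = [3, 5, 2, 8, 9].
  Check: interpolating c through the α_i gives m(x) = 11 + 7·x (degree < 2) with m(α_i) = c_i for every i, so c is indeed a codeword.


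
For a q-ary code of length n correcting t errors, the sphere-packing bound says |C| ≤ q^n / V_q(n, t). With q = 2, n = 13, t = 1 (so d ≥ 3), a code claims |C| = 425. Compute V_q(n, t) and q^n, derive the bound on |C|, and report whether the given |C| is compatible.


V_q(n, t) = 14, q^n = 8192, Hamming bound = 585, |C| = 425 ≤ bound (satisfied).

Step 1: Compute V_q(n, t) = Σ_{j=0}^1 C(n, j) (q−1)^j.
  j = 0: C(13,0)·(1)^0 = 1·1 = 1.
  j = 1: C(13,1)·(1)^1 = 13·1 = 13.
  V_q(n, t) = 1 + 13 = 14.
Step 2: q^n = 2^13 = 8192.
Step 3: Hamming bound ⌊q^n / V_q(n,t)⌋ = ⌊8192/14⌋ = 585.
Step 4: Compare |C| = 425 to 585: satisfied.
The claimed |C| lies below the Hamming bound.
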